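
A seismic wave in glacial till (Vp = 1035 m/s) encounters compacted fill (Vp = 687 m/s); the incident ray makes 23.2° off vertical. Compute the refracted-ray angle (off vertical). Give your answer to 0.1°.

15.2°

sin θ₁/V₁ = sin θ₂/V₂ ⇒ sin θ₂ = 687·sin 23.2°/1035 = 687·0.3939/1035 = 0.2615.
θ₂ = sin⁻¹(0.2615) = 15.16° (from vertical).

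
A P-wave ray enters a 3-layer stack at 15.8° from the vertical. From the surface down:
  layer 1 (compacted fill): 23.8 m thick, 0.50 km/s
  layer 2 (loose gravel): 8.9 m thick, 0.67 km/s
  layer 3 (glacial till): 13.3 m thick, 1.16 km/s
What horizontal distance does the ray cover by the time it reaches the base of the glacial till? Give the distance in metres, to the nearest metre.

Apply Snell's law at each interface; in layer i the horizontal offset is hᵢ·tan θᵢ.
Layer 1: θ = 15.80°; offset = 23.8·tan 15.80° = 6.735 m.
Layer 2: sin θ = 0.67·sin 15.8°/0.50 = 0.3649, θ = 21.40°; offset = 8.9·tan 21.40° = 3.488 m.
Layer 3: sin θ = 1.16·sin 15.8°/0.50 = 0.6317, θ = 39.17°; offset = 13.3·tan 39.17° = 10.838 m.
Total horizontal offset = 21.060 m.

21 m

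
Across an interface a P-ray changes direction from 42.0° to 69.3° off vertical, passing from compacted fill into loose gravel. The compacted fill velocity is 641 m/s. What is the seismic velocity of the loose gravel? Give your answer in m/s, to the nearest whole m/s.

Snell's law: sin 42.0°/V₁ = sin 69.3°/V₂.
V₂ = V₁·sin 69.3°/sin 42.0° = 641 × 1.3980 = 896.12 m/s.

896 m/s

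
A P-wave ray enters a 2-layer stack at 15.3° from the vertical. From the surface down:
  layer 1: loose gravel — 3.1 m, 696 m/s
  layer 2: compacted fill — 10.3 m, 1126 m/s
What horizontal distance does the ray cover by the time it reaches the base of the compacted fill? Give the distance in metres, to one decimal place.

5.7 m

p = sin θ₁/V₁ = sin 15.3°/696 = 3.7913e-04 s/m is conserved through the stack.
Layer 1: θ = 15.30°; offset = 3.1·tan 15.30° = 0.848 m.
Layer 2: sin θ = p·1126 = 0.4269 → θ = 25.27°; offset = 10.3·tan 25.27° = 4.862 m.
Σ offsets = 5.710 m.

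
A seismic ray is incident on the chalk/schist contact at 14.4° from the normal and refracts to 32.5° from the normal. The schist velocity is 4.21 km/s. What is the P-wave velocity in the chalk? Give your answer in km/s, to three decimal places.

1.949 km/s

Snell's law: sin 14.4°/V₁ = sin 32.5°/V₂.
V₁ = V₂·sin 14.4°/sin 32.5° = 4.21 × 0.4629 = 1.949 km/s.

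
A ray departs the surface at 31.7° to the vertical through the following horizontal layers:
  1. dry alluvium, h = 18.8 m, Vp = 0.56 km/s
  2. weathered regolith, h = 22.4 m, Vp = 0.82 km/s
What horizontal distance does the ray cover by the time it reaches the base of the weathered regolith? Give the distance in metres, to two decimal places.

38.60 m

Ray parameter p = sin 31.7° / 0.56 km/s = 9.3834e-01 s/km.
Layer 1: θ = 31.70°; offset = 18.8·tan 31.70° = 11.6111 m.
Layer 2: sin θ = p·0.82 = 0.7694 → θ = 50.30°; offset = 22.4·tan 50.30° = 26.9845 m.
Summing the layer offsets gives 38.5956 m.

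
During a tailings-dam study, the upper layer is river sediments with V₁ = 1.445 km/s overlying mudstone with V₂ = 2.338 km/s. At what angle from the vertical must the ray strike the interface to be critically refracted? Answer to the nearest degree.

38°

Critical incidence: sin θ_c = V₁/V₂ = 1.445/2.338 = 0.6180.
θ_c = arcsin 0.6180 = 38.17°.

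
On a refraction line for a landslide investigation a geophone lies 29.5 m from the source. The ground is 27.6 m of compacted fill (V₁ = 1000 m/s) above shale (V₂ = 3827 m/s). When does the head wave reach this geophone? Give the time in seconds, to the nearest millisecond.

θ_c = arcsin(V₁/V₂) = arcsin(1000/3827) = 15.15°, cos θ_c = 0.9653.
Intercept time tᵢ = 2h cos θ_c / V₁ = 2·27.6·0.9653/1000 = 0.05328 s.
t = x/V₂ + tᵢ = 29.5/3827 + 0.05328 = 0.06099 s.

0.061 s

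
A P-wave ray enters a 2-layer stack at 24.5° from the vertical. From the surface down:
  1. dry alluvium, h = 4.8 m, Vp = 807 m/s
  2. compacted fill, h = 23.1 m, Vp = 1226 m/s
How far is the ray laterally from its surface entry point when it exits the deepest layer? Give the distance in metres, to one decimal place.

Ray parameter p = sin 24.5° / 807 m/s = 5.1387e-04 s/m.
Layer 1: θ = 24.50°; offset = 4.8·tan 24.50° = 2.187 m.
Layer 2: sin θ = p·1226 = 0.6300 → θ = 39.05°; offset = 23.1·tan 39.05° = 18.740 m.
Σ offsets = 20.927 m.

20.9 m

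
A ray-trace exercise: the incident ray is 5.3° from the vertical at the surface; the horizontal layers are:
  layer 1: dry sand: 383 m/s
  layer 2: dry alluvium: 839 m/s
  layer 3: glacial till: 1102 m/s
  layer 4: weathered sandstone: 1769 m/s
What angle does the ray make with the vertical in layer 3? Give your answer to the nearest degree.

Snell's law across each interface conserves sin θ / V, so sin θ_3 = V_3·sin θ₁/V₁.
sin θ_3 = 1102 × sin 5.3° / 383 = 0.2658.
θ_3 = arcsin 0.2658 = 15.41°.

15°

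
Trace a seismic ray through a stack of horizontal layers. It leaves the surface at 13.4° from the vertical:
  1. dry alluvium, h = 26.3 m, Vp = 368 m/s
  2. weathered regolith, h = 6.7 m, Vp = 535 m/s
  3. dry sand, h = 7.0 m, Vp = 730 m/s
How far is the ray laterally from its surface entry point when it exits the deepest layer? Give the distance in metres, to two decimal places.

p = sin θ₁/V₁ = sin 13.4°/368 = 6.2975e-04 s/m is conserved through the stack.
Layer 1: θ = 13.40°; offset = 26.3·tan 13.40° = 6.2655 m.
Layer 2: sin θ = p·535 = 0.3369 → θ = 19.69°; offset = 6.7·tan 19.69° = 2.3975 m.
Layer 3: sin θ = p·730 = 0.4597 → θ = 27.37°; offset = 7.0·tan 27.37° = 3.6236 m.
Σ offsets = 12.2867 m.

12.29 m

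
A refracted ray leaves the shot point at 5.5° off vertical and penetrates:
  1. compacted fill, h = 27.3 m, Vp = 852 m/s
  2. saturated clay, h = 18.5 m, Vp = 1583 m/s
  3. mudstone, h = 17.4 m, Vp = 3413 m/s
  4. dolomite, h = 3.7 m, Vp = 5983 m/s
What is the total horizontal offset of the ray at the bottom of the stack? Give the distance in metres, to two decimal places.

Ray parameter p = sin 5.5° / 852 m/s = 1.1250e-04 s/m.
Layer 1: θ = 5.50°; offset = 27.3·tan 5.50° = 2.6287 m.
Layer 2: sin θ = p·1583 = 0.1781 → θ = 10.26°; offset = 18.5·tan 10.26° = 3.3480 m.
Layer 3: sin θ = p·3413 = 0.3839 → θ = 22.58°; offset = 17.4·tan 22.58° = 7.2352 m.
Layer 4: sin θ = p·5983 = 0.6731 → θ = 42.30°; offset = 3.7·tan 42.30° = 3.3672 m.
Total horizontal offset = 16.5790 m.

16.58 m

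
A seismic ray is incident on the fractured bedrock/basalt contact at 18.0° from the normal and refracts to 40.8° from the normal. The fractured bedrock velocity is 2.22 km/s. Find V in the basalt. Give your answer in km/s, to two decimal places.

4.69 km/s

Snell's law: sin 18.0°/V₁ = sin 40.8°/V₂.
V₂ = V₁·sin 40.8°/sin 18.0° = 2.22 × 2.1145 = 4.69 km/s.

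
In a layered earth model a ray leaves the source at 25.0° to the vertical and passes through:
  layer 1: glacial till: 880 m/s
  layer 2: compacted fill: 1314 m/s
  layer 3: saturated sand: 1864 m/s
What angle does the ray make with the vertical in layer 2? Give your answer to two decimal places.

Snell's law across each interface conserves sin θ / V, so sin θ_2 = V_2·sin θ₁/V₁.
sin θ_2 = 1314 × sin 25.0° / 880 = 0.6310.
θ_2 = arcsin 0.6310 = 39.13°.

39.13°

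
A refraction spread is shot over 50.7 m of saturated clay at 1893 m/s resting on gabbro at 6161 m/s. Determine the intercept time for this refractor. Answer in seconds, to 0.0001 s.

tᵢ = 2h·√(V₂²−V₁²)/(V₁V₂).
√(V₂²−V₁²) = √(6161²−1893²) = 5863.0 m/s.
tᵢ = 2·50.7·5863.0/(1893·6161) = 0.05097 s.

0.0510 s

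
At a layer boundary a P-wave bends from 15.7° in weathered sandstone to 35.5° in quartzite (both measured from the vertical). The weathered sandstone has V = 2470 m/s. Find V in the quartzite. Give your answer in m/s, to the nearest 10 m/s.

5300 m/s

sin 15.7° = 0.2706; sin 35.5° = 0.5807.
V₂ = V₁·(sin θ₂/sin θ₁) = 2470·(0.5807/0.2706) = 5300.57 m/s.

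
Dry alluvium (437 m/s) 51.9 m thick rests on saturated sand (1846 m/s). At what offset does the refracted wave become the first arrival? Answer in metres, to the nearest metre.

x_cross = 2h·√((V₂+V₁)/(V₂−V₁)).
(V₂+V₁)/(V₂−V₁) = (1846+437)/(1846−437) = 1.6203; √ = 1.2729.
x_cross = 2·51.9·1.2729 = 132.13 m.

132 m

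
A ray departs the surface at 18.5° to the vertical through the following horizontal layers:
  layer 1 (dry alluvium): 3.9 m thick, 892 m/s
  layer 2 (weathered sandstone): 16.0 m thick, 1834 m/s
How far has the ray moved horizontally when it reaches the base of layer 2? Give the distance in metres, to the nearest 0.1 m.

15.1 m

Ray parameter p = sin 18.5° / 892 m/s = 3.5572e-04 s/m.
Layer 1: θ = 18.50°; offset = 3.9·tan 18.50° = 1.305 m.
Layer 2: sin θ = p·1834 = 0.6524 → θ = 40.72°; offset = 16.0·tan 40.72° = 13.773 m.
Σ offsets = 15.078 m.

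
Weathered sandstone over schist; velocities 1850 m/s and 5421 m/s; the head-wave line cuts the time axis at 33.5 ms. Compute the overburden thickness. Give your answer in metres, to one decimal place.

θ_c = arcsin(1850/5421) = 19.95°; cos θ_c = 0.9400.
tᵢ = 2h cos θ_c/V₁ ⇒ h = tᵢ·V₁/(2 cos θ_c) = 0.0335·1850/(2·0.9400) = 32.97 m.

33.0 m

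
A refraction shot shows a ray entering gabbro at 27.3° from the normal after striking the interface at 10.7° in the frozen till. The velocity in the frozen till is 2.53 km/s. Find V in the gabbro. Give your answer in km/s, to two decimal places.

Snell's law: sin 10.7°/V₁ = sin 27.3°/V₂.
V₂ = V₁·sin 27.3°/sin 10.7° = 2.53 × 2.4703 = 6.25 km/s.

6.25 km/s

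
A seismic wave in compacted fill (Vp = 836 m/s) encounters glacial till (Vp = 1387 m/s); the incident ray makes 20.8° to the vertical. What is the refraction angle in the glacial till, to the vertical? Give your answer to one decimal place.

36.1°

sin θ₁/V₁ = sin θ₂/V₂ ⇒ sin θ₂ = 1387·sin 20.8°/836 = 1387·0.3551/836 = 0.5892.
θ₂ = arcsin 0.5892 = 36.10° from the normal.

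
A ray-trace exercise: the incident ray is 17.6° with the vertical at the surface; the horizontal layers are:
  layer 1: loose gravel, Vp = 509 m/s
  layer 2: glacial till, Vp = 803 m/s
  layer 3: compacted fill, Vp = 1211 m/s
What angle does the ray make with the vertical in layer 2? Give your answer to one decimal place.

Snell's law across each interface conserves sin θ / V, so sin θ_2 = V_2·sin θ₁/V₁.
sin θ_2 = 803 × sin 17.6° / 509 = 0.4770.
θ_2 = arcsin 0.4770 = 28.49°.

28.5°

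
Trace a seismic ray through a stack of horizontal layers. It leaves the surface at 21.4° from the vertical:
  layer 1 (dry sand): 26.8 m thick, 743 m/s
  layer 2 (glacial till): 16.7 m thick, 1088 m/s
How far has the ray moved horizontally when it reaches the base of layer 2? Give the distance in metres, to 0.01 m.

Apply Snell's law at each interface; in layer i the horizontal offset is hᵢ·tan θᵢ.
Layer 1: θ = 21.40°; offset = 26.8·tan 21.40° = 10.5028 m.
Layer 2: sin θ = 1088·sin 21.4°/743 = 0.5343, θ = 32.30°; offset = 16.7·tan 32.30° = 10.5559 m.
Total horizontal offset = 21.0587 m.

21.06 m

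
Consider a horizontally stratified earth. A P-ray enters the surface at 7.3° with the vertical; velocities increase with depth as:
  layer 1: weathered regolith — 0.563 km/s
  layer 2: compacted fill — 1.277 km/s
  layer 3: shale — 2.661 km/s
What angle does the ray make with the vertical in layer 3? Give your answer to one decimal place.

36.9°

Ray parameter p = sin 7.3° / 0.563 = 2.2569e-01 s/km.
sin θ_3 = p·V_3 = 2.2569e-01 × 2.661 = 0.6006.
θ_3 = 36.91° from the vertical.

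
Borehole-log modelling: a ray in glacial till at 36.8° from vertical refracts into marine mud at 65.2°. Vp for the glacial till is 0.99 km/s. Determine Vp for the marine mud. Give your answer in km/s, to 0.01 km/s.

sin 36.8° = 0.5990; sin 65.2° = 0.9078.
V₂ = V₁·(sin θ₂/sin θ₁) = 0.99·(0.9078/0.5990) = 1.50 km/s.

1.50 km/s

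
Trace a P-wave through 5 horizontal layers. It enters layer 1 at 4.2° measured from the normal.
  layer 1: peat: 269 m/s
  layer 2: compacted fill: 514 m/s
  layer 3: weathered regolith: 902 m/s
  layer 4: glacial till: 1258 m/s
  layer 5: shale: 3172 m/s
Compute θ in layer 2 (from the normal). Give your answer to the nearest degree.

Snell's law across each interface conserves sin θ / V, so sin θ_2 = V_2·sin θ₁/V₁.
sin θ_2 = 514 × sin 4.2° / 269 = 0.1399.
θ_2 = 8.04° from the vertical.

8°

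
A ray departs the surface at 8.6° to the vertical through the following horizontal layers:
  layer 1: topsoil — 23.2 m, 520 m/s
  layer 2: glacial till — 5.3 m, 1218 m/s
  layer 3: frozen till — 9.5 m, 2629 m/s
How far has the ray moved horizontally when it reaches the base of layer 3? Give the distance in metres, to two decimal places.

Ray parameter p = sin 8.6° / 520 m/s = 2.8757e-04 s/m.
Layer 1: θ = 8.60°; offset = 23.2·tan 8.60° = 3.5087 m.
Layer 2: sin θ = p·1218 = 0.3503 → θ = 20.50°; offset = 5.3·tan 20.50° = 1.9819 m.
Layer 3: sin θ = p·2629 = 0.7560 → θ = 49.11°; offset = 9.5·tan 49.11° = 10.9726 m.
Summing the layer offsets gives 16.4632 m.

16.46 m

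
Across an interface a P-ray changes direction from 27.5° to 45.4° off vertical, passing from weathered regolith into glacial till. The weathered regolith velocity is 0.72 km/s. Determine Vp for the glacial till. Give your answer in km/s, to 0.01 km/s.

Snell's law: sin 27.5°/V₁ = sin 45.4°/V₂.
V₂ = V₁·sin 45.4°/sin 27.5° = 0.72 × 1.5420 = 1.11 km/s.

1.11 km/s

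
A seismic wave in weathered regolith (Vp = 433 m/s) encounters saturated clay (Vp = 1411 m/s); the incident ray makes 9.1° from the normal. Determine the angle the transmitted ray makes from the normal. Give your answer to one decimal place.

sin θ₁/V₁ = sin θ₂/V₂ ⇒ sin θ₂ = 1411·sin 9.1°/433 = 1411·0.1582/433 = 0.5154.
θ₂ = sin⁻¹(0.5154) = 31.02° (from vertical).

31.0°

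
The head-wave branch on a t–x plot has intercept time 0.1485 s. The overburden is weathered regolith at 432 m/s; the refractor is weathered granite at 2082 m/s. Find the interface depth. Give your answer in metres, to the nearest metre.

θ_c = arcsin(432/2082) = 11.98°; cos θ_c = 0.9782.
tᵢ = 2h cos θ_c/V₁ ⇒ h = tᵢ·V₁/(2 cos θ_c) = 0.1485·432/(2·0.9782) = 32.79 m.

33 m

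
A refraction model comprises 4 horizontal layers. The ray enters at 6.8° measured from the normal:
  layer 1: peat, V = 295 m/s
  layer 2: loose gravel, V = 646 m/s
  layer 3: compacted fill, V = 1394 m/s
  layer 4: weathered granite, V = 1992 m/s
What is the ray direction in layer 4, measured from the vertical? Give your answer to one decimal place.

53.1°

Snell's law across each interface conserves sin θ / V, so sin θ_4 = V_4·sin θ₁/V₁.
sin θ_4 = 1992 × sin 6.8° / 295 = 0.7995.
θ_4 = 53.09° from the vertical.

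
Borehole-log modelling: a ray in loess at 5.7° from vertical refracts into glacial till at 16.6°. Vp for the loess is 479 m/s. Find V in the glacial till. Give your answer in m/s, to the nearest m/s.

sin 5.7° = 0.0993; sin 16.6° = 0.2857.
V₂ = V₁·(sin θ₂/sin θ₁) = 479·(0.2857/0.0993) = 1377.82 m/s.

1378 m/s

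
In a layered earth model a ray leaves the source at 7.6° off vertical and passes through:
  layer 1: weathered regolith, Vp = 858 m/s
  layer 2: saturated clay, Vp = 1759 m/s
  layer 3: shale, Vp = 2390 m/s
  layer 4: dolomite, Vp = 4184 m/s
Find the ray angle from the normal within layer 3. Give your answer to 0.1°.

21.6°

Ray parameter p = sin 7.6° / 858 = 1.5414e-04 s/m.
sin θ_3 = p·V_3 = 1.5414e-04 × 2390 = 0.3684.
θ_3 = 21.62° from the vertical.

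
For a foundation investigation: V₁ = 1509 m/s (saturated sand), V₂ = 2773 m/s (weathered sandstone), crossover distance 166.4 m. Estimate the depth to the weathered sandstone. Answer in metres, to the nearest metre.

45 m

h = (x_cross/2)·√((V₂−V₁)/(V₂+V₁)).
(V₂−V₁)/(V₂+V₁) = (2773−1509)/(2773+1509) = 0.2952; √ = 0.5433.
h = (166.4/2)·0.5433 = 45.20 m.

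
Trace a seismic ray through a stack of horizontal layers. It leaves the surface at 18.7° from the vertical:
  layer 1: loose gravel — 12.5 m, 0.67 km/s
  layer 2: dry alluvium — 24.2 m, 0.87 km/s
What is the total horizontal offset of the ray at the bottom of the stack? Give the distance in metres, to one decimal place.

15.3 m

Apply Snell's law at each interface; in layer i the horizontal offset is hᵢ·tan θᵢ.
Layer 1: θ = 18.70°; offset = 12.5·tan 18.70° = 4.231 m.
Layer 2: sin θ = 0.87·sin 18.7°/0.67 = 0.4163, θ = 24.60°; offset = 24.2·tan 24.60° = 11.081 m.
Σ offsets = 15.312 m.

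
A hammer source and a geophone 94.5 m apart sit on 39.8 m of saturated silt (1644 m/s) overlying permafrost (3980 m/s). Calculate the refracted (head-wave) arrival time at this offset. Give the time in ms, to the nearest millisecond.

68 ms

t = x/V₂ + 2h·√(V₂²−V₁²)/(V₁V₂).
√(V₂²−V₁²) = √(3980²−1644²) = 3624.6 m/s; delay term = 2·39.8·3624.6/(1644·3980) = 0.04409 s.
t = 94.5/3980 + 0.04409 = 0.06784 s.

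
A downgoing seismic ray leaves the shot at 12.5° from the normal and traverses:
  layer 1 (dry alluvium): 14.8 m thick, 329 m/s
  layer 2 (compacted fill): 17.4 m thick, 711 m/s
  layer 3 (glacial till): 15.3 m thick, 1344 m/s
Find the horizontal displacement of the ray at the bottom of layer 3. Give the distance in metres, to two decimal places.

Apply Snell's law at each interface; in layer i the horizontal offset is hᵢ·tan θᵢ.
Layer 1: θ = 12.50°; offset = 14.8·tan 12.50° = 3.2811 m.
Layer 2: sin θ = 711·sin 12.5°/329 = 0.4677, θ = 27.89°; offset = 17.4·tan 27.89° = 9.2082 m.
Layer 3: sin θ = 1344·sin 12.5°/329 = 0.8842, θ = 62.15°; offset = 15.3·tan 62.15° = 28.9585 m.
Summing the layer offsets gives 41.4478 m.

41.45 m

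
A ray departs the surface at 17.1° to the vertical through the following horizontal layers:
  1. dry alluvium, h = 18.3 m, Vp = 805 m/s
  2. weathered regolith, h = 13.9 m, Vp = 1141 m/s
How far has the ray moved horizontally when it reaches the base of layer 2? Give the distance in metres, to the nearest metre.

Apply Snell's law at each interface; in layer i the horizontal offset is hᵢ·tan θᵢ.
Layer 1: θ = 17.10°; offset = 18.3·tan 17.10° = 5.630 m.
Layer 2: sin θ = 1141·sin 17.1°/805 = 0.4168, θ = 24.63°; offset = 13.9·tan 24.63° = 6.373 m.
Σ offsets = 12.003 m.

12 m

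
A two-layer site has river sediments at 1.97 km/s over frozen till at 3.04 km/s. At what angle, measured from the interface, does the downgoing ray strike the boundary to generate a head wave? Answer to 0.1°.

At critical incidence the refracted ray runs along the interface (θ₂ = 90°), so sin θ_c = V₁/V₂.
θ_c = arcsin(1.97/3.04) = arcsin 0.6480 = 40.39°.
Measured from the interface: 90° − 40.39° = 49.61°.

49.6°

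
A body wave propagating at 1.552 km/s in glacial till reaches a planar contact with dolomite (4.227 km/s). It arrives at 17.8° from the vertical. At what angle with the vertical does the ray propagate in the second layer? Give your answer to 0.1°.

56.4°

Snell's law: sin θ₂ = (V₂/V₁)·sin θ₁ = (4.227/1.552)·sin 17.8° = 0.8326.
θ₂ = sin⁻¹(0.8326) = 56.37° (from vertical).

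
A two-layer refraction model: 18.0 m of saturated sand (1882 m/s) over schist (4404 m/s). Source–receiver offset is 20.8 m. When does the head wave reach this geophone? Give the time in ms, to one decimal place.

t = x/V₂ + 2h·√(V₂²−V₁²)/(V₁V₂).
√(V₂²−V₁²) = √(4404²−1882²) = 3981.6 m/s; delay term = 2·18.0·3981.6/(1882·4404) = 0.01729 s.
t = 20.8/4404 + 0.01729 = 0.02202 s.

22.0 ms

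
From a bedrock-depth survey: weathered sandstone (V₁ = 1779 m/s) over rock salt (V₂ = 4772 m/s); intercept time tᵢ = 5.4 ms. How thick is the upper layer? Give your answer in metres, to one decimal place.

5.2 m

h = tᵢ·V₁·V₂ / (2·√(V₂²−V₁²)).
√(V₂²−V₁²) = √(4772² − 1779²) = 4428.0 m/s.
h = 0.0054 s × 1779 × 4772 / (2 × 4428.0) = 5.18 m.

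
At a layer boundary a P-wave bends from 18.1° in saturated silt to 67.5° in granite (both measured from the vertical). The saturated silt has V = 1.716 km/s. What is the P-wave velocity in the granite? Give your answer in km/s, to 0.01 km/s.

sin 18.1° = 0.3107; sin 67.5° = 0.9239.
V₂ = V₁·(sin θ₂/sin θ₁) = 1.716·(0.9239/0.3107) = 5.10 km/s.

5.10 km/s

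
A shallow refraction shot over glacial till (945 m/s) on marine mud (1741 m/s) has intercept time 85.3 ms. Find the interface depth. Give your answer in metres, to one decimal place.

48.0 m

θ_c = arcsin(945/1741) = 32.87°; cos θ_c = 0.8399.
tᵢ = 2h cos θ_c/V₁ ⇒ h = tᵢ·V₁/(2 cos θ_c) = 0.0853·945/(2·0.8399) = 47.99 m.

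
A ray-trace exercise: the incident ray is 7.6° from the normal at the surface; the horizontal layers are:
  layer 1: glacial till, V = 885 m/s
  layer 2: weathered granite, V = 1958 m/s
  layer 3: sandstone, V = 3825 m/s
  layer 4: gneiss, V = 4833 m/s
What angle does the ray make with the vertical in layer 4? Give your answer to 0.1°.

46.2°

Snell's law across each interface conserves sin θ / V, so sin θ_4 = V_4·sin θ₁/V₁.
sin θ_4 = 4833 × sin 7.6° / 885 = 0.7223.
θ_4 = arcsin 0.7223 = 46.24°.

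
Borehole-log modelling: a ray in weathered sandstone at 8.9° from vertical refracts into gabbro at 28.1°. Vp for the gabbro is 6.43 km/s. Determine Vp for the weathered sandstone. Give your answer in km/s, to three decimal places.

2.112 km/s

sin 8.9° = 0.1547; sin 28.1° = 0.4710.
V₁ = V₂·(sin θ₁/sin θ₂) = 6.43·(0.1547/0.4710) = 2.112 km/s.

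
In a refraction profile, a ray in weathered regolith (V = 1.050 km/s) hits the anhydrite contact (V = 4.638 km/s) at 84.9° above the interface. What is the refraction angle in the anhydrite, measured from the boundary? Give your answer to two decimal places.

66.88°

Angle from the normal: 90° − 84.9° = 5.1°.
Snell's law: sin θ₂ = (V₂/V₁)·sin θ₁ = (4.638/1.050)·sin 5.1° = 0.3927.
θ₂ = arcsin 0.3927 = 23.12° from the normal.
From the interface: 90° − 23.12° = 66.88°.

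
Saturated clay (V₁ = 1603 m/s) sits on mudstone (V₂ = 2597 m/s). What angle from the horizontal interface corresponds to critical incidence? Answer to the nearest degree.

At critical incidence the refracted ray runs along the interface (θ₂ = 90°), so sin θ_c = V₁/V₂.
θ_c = arcsin(1603/2597) = arcsin 0.6173 = 38.12°.
Measured from the interface: 90° − 38.12° = 51.88°.

52°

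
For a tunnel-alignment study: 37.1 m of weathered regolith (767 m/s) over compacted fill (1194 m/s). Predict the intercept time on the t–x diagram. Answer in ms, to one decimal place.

θ_c = arcsin(V₁/V₂) = arcsin(767/1194) = 39.97°; cos θ_c = 0.7664.
tᵢ = 2h·cos θ_c / V₁ = 2·37.1·0.7664 / 767 = 0.07414 s.

74.1 ms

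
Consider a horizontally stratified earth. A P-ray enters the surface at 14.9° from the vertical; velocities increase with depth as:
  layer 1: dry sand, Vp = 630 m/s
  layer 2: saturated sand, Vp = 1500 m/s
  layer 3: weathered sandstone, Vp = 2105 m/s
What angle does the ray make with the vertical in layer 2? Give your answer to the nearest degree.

Snell's law across each interface conserves sin θ / V, so sin θ_2 = V_2·sin θ₁/V₁.
sin θ_2 = 1500 × sin 14.9° / 630 = 0.6122.
θ_2 = 37.75° from the vertical.

38°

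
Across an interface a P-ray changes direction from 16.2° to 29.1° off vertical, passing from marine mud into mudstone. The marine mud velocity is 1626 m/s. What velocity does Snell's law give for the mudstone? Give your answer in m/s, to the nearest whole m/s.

Snell's law: sin 16.2°/V₁ = sin 29.1°/V₂.
V₂ = V₁·sin 29.1°/sin 16.2° = 1626 × 1.7432 = 2834.43 m/s.

2834 m/s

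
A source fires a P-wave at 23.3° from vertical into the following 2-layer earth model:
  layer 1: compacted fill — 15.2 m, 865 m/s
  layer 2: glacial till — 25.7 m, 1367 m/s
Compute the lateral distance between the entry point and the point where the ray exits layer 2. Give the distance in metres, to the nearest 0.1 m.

p = sin θ₁/V₁ = sin 23.3°/865 = 4.5728e-04 s/m is conserved through the stack.
Layer 1: θ = 23.30°; offset = 15.2·tan 23.30° = 6.546 m.
Layer 2: sin θ = p·1367 = 0.6251 → θ = 38.69°; offset = 25.7·tan 38.69° = 20.582 m.
Summing the layer offsets gives 27.128 m.

27.1 m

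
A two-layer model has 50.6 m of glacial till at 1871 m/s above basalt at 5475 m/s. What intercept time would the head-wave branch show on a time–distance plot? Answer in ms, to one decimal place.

50.8 ms

tᵢ = 2h·√(V₂²−V₁²)/(V₁V₂).
√(V₂²−V₁²) = √(5475²−1871²) = 5145.4 m/s.
tᵢ = 2·50.6·5145.4/(1871·5475) = 0.05083 s.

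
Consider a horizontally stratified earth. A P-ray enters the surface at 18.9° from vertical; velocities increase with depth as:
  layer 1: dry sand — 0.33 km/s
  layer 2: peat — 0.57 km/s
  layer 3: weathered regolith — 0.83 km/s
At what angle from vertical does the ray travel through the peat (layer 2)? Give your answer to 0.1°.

34.0°

Snell's law across each interface conserves sin θ / V, so sin θ_2 = V_2·sin θ₁/V₁.
sin θ_2 = 0.57 × sin 18.9° / 0.33 = 0.5595.
θ_2 = 34.02° from the vertical.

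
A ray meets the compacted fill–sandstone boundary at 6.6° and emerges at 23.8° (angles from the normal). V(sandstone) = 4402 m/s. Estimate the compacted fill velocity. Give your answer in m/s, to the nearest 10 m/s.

1250 m/s

sin 6.6° = 0.1149; sin 23.8° = 0.4035.
V₁ = V₂·(sin θ₁/sin θ₂) = 4402·(0.1149/0.4035) = 1253.77 m/s.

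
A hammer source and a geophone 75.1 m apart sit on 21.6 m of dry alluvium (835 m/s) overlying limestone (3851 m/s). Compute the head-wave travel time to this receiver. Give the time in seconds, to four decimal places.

t = x/V₂ + 2h·√(V₂²−V₁²)/(V₁V₂).
√(V₂²−V₁²) = √(3851²−835²) = 3759.4 m/s; delay term = 2·21.6·3759.4/(835·3851) = 0.05051 s.
t = 75.1/3851 + 0.05051 = 0.07001 s.

0.0700 s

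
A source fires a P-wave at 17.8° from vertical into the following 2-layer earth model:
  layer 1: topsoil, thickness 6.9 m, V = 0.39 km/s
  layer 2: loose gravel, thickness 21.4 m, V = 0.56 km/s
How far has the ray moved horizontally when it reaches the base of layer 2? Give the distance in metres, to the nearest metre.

13 m

Apply Snell's law at each interface; in layer i the horizontal offset is hᵢ·tan θᵢ.
Layer 1: θ = 17.80°; offset = 6.9·tan 17.80° = 2.215 m.
Layer 2: sin θ = 0.56·sin 17.8°/0.39 = 0.4389, θ = 26.04°; offset = 21.4·tan 26.04° = 10.454 m.
Σ offsets = 12.670 m.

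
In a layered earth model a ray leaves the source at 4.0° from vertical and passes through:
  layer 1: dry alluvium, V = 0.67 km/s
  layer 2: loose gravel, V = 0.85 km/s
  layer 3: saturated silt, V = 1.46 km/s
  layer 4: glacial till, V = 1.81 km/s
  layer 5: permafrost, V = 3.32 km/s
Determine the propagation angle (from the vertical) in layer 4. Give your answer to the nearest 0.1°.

Snell's law across each interface conserves sin θ / V, so sin θ_4 = V_4·sin θ₁/V₁.
sin θ_4 = 1.81 × sin 4.0° / 0.67 = 0.1884.
θ_4 = arcsin 0.1884 = 10.86°.

10.9°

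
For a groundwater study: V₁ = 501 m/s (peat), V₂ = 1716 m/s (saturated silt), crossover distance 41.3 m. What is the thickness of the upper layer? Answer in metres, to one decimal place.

x_cross = 2h·√((V₂+V₁)/(V₂−V₁)) → h = x_cross / (2·√((V₂+V₁)/(V₂−V₁))).
√((V₂+V₁)/(V₂−V₁)) = √((1716+501)/(1716−501)) = 1.3508.
h = 41.3 / (2·1.3508) = 15.29 m.

15.3 m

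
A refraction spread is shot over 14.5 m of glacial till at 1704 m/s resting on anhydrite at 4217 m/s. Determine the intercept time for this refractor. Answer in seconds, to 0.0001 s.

0.0156 s

tᵢ = 2h·√(V₂²−V₁²)/(V₁V₂).
√(V₂²−V₁²) = √(4217²−1704²) = 3857.4 m/s.
tᵢ = 2·14.5·3857.4/(1704·4217) = 0.01557 s.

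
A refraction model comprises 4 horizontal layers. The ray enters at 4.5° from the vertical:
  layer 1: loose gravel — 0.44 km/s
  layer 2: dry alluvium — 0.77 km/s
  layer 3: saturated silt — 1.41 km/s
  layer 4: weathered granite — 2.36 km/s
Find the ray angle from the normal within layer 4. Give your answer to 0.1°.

Ray parameter p = sin 4.5° / 0.44 = 1.7832e-01 s/km.
sin θ_4 = p·V_4 = 1.7832e-01 × 2.36 = 0.4208.
θ_4 = 24.89° from the vertical.

24.9°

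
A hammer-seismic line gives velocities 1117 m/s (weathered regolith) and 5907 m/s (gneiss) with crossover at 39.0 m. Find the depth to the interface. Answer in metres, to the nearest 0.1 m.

16.1 m

x_cross = 2h·√((V₂+V₁)/(V₂−V₁)) → h = x_cross / (2·√((V₂+V₁)/(V₂−V₁))).
√((V₂+V₁)/(V₂−V₁)) = √((5907+1117)/(5907−1117)) = 1.2109.
h = 39.0 / (2·1.2109) = 16.10 m.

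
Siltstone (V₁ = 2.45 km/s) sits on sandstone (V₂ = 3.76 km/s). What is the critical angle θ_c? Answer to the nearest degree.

41°

At critical incidence the refracted ray runs along the interface (θ₂ = 90°), so sin θ_c = V₁/V₂.
θ_c = arcsin(2.45/3.76) = arcsin 0.6516 = 40.66°.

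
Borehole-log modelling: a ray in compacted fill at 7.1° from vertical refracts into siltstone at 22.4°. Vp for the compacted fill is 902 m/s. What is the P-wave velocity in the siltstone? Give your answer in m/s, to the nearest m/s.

2781 m/s

sin 7.1° = 0.1236; sin 22.4° = 0.3811.
V₂ = V₁·(sin θ₂/sin θ₁) = 902·(0.3811/0.1236) = 2780.92 m/s.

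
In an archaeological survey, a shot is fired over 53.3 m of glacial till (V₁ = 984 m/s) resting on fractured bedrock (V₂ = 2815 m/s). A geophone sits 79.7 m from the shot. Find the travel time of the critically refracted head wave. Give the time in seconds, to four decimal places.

0.1298 s

θ_c = arcsin(V₁/V₂) = arcsin(984/2815) = 20.46°, cos θ_c = 0.9369.
Intercept time tᵢ = 2h cos θ_c / V₁ = 2·53.3·0.9369/984 = 0.10150 s.
t = x/V₂ + tᵢ = 79.7/2815 + 0.10150 = 0.12981 s.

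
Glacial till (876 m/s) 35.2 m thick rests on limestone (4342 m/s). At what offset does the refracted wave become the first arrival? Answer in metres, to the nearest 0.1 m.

86.4 m

θ_c = arcsin(876/4342) = 11.64°, so cos θ_c = 0.9794 and tᵢ = 2h cos θ_c/V₁ = 0.0787 s.
At crossover x/V₁ = x/V₂ + tᵢ ⇒ x = tᵢ/(1/V₁ − 1/V₂) = 0.07871/(1.1416e-03 − 2.3031e-04) = 86.38 m.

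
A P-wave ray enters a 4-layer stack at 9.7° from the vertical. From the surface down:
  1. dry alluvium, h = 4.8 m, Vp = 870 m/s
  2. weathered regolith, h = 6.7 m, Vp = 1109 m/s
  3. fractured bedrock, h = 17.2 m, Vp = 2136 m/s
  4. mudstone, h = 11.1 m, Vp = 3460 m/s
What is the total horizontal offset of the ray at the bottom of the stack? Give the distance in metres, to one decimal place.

20.1 m

Apply Snell's law at each interface; in layer i the horizontal offset is hᵢ·tan θᵢ.
Layer 1: θ = 9.70°; offset = 4.8·tan 9.70° = 0.820 m.
Layer 2: sin θ = 1109·sin 9.7°/870 = 0.2148, θ = 12.40°; offset = 6.7·tan 12.40° = 1.473 m.
Layer 3: sin θ = 2136·sin 9.7°/870 = 0.4137, θ = 24.44°; offset = 17.2·tan 24.44° = 7.815 m.
Layer 4: sin θ = 3460·sin 9.7°/870 = 0.6701, θ = 42.07°; offset = 11.1·tan 42.07° = 10.020 m.
Summing the layer offsets gives 20.129 m.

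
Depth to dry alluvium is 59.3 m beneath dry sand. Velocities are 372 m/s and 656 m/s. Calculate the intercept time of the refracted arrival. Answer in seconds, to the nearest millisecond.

0.263 s

tᵢ = 2h·√(V₂²−V₁²)/(V₁V₂).
√(V₂²−V₁²) = √(656²−372²) = 540.3 m/s.
tᵢ = 2·59.3·540.3/(372·656) = 0.26260 s.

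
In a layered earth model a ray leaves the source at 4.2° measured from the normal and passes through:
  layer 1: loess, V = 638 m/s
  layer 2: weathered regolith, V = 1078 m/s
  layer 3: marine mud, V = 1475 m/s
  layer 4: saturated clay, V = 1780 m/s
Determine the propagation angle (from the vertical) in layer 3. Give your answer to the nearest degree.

Snell's law across each interface conserves sin θ / V, so sin θ_3 = V_3·sin θ₁/V₁.
sin θ_3 = 1475 × sin 4.2° / 638 = 0.1693.
θ_3 = 9.75° from the vertical.

10°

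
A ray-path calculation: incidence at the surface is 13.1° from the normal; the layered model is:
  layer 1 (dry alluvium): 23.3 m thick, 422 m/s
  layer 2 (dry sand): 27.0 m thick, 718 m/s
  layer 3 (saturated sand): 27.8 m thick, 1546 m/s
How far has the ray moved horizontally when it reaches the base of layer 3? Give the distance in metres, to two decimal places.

58.13 m

Apply Snell's law at each interface; in layer i the horizontal offset is hᵢ·tan θᵢ.
Layer 1: θ = 13.10°; offset = 23.3·tan 13.10° = 5.4221 m.
Layer 2: sin θ = 718·sin 13.1°/422 = 0.3856, θ = 22.68°; offset = 27.0·tan 22.68° = 11.2848 m.
Layer 3: sin θ = 1546·sin 13.1°/422 = 0.8303, θ = 56.13°; offset = 27.8·tan 56.13° = 41.4231 m.
Σ offsets = 58.1300 m.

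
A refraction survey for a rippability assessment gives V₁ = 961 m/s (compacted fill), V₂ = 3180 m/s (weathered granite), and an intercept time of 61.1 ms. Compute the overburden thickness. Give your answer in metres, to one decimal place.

30.8 m

θ_c = arcsin(961/3180) = 17.59°; cos θ_c = 0.9532.
tᵢ = 2h cos θ_c/V₁ ⇒ h = tᵢ·V₁/(2 cos θ_c) = 0.0611·961/(2·0.9532) = 30.80 m.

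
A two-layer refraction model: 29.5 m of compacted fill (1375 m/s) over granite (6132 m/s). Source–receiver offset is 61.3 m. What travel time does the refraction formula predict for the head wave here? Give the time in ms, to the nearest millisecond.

t = x/V₂ + 2h·√(V₂²−V₁²)/(V₁V₂).
√(V₂²−V₁²) = √(6132²−1375²) = 5975.9 m/s; delay term = 2·29.5·5975.9/(1375·6132) = 0.04182 s.
t = 61.3/6132 + 0.04182 = 0.05181 s.

52 ms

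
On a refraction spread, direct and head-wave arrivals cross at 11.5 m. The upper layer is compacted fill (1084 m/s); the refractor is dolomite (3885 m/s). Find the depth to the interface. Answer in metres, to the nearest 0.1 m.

h = (x_cross/2)·√((V₂−V₁)/(V₂+V₁)).
(V₂−V₁)/(V₂+V₁) = (3885−1084)/(3885+1084) = 0.5637; √ = 0.7508.
h = (11.5/2)·0.7508 = 4.32 m.

4.3 m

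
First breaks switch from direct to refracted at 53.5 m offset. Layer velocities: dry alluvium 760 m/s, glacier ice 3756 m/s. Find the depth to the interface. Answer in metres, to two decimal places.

21.79 m

x_cross = 2h·√((V₂+V₁)/(V₂−V₁)) → h = x_cross / (2·√((V₂+V₁)/(V₂−V₁))).
√((V₂+V₁)/(V₂−V₁)) = √((3756+760)/(3756−760)) = 1.2277.
h = 53.5 / (2·1.2277) = 21.79 m.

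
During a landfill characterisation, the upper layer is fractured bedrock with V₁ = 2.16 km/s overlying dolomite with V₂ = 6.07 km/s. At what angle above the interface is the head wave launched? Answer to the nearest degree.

69°

At critical incidence the refracted ray runs along the interface (θ₂ = 90°), so sin θ_c = V₁/V₂.
θ_c = arcsin(2.16/6.07) = arcsin 0.3558 = 20.85°.
Measured from the interface: 90° − 20.85° = 69.15°.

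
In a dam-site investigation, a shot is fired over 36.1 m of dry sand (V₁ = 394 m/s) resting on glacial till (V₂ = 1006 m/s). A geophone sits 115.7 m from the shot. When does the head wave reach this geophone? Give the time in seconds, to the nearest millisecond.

t = x/V₂ + 2h·√(V₂²−V₁²)/(V₁V₂).
√(V₂²−V₁²) = √(1006²−394²) = 925.6 m/s; delay term = 2·36.1·925.6/(394·1006) = 0.16861 s.
t = 115.7/1006 + 0.16861 = 0.28362 s.

0.284 s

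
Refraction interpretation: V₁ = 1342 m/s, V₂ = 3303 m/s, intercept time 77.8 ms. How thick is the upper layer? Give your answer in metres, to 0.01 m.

57.13 m

θ_c = arcsin(1342/3303) = 23.97°; cos θ_c = 0.9137.
tᵢ = 2h cos θ_c/V₁ ⇒ h = tᵢ·V₁/(2 cos θ_c) = 0.0778·1342/(2·0.9137) = 57.13 m.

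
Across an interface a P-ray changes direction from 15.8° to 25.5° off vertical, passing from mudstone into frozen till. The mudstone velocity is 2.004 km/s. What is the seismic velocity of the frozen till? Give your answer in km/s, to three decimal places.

3.169 km/s

Snell's law: sin 15.8°/V₁ = sin 25.5°/V₂.
V₂ = V₁·sin 25.5°/sin 15.8° = 2.004 × 1.5811 = 3.169 km/s.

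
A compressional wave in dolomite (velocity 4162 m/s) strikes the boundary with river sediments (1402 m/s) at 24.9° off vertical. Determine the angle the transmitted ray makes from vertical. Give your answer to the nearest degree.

Snell's law: sin θ₂ = (V₂/V₁)·sin θ₁ = (1402/4162)·sin 24.9° = 0.1418.
θ₂ = arcsin 0.1418 = 8.15° from the normal.

8°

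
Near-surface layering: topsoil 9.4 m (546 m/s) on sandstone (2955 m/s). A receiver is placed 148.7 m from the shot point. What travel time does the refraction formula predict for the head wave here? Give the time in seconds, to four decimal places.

t = x/V₂ + 2h·√(V₂²−V₁²)/(V₁V₂).
√(V₂²−V₁²) = √(2955²−546²) = 2904.1 m/s; delay term = 2·9.4·2904.1/(546·2955) = 0.03384 s.
t = 148.7/2955 + 0.03384 = 0.08416 s.

0.0842 s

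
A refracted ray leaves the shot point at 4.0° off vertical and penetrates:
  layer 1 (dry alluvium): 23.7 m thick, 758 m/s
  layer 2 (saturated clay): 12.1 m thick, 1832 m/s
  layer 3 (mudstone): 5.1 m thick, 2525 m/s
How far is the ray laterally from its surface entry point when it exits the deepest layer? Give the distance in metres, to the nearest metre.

5 m

p = sin θ₁/V₁ = sin 4.0°/758 = 9.2027e-05 s/m is conserved through the stack.
Layer 1: θ = 4.00°; offset = 23.7·tan 4.00° = 1.657 m.
Layer 2: sin θ = p·1832 = 0.1686 → θ = 9.71°; offset = 12.1·tan 9.71° = 2.070 m.
Layer 3: sin θ = p·2525 = 0.2324 → θ = 13.44°; offset = 5.1·tan 13.44° = 1.218 m.
Total horizontal offset = 4.945 m.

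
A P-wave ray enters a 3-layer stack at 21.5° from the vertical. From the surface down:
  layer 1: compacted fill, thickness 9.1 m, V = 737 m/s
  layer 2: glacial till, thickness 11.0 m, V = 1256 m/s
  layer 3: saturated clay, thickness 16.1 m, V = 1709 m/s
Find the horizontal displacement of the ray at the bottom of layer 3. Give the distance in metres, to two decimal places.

p = sin θ₁/V₁ = sin 21.5°/737 = 4.9729e-04 s/m is conserved through the stack.
Layer 1: θ = 21.50°; offset = 9.1·tan 21.50° = 3.5846 m.
Layer 2: sin θ = p·1256 = 0.6246 → θ = 38.65°; offset = 11.0·tan 38.65° = 8.7977 m.
Layer 3: sin θ = p·1709 = 0.8499 → θ = 58.20°; offset = 16.1·tan 58.20° = 25.9636 m.
Summing the layer offsets gives 38.3459 m.

38.35 m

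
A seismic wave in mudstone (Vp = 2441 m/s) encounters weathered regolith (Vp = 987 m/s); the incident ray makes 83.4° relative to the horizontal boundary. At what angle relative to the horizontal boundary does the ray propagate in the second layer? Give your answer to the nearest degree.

87°

Angle from the normal: 90° − 83.4° = 6.6°.
Snell's law: sin θ₂ = (V₂/V₁)·sin θ₁ = (987/2441)·sin 6.6° = 0.0465.
θ₂ = arcsin 0.0465 = 2.66° from the normal.
From the interface: 90° − 2.66° = 87.34°.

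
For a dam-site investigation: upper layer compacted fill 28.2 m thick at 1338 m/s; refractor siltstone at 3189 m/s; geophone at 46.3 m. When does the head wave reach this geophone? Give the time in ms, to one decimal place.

t = x/V₂ + 2h·√(V₂²−V₁²)/(V₁V₂).
√(V₂²−V₁²) = √(3189²−1338²) = 2894.7 m/s; delay term = 2·28.2·2894.7/(1338·3189) = 0.03826 s.
t = 46.3/3189 + 0.03826 = 0.05278 s.

52.8 ms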